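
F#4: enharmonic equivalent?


Working:
Enharmonic notes sound the same pitch but are spelled with different letter names
F# and Gb name the same pitch class
= Gb4


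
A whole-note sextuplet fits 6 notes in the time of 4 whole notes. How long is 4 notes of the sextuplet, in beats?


Step by step:
Sextuplet: 6 notes occupy the space of 4 whole notes
Space = 4 × 4 = 16 beats
Each sextuplet note = 16 / 6 = 8/3 beats
4 notes = 4 × 8/3 = 32/3
= 32/3 beats


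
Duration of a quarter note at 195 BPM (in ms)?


Step by step:
One quarter-note beat = 60000 / BPM = 60000 / 195 ms
Duration = 60000 / 195
= 307.7 ms


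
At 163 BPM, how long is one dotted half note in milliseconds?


Reasoning:
One quarter-note beat = 60000 / BPM = 60000 / 163 ms
Dotted half note = 3 × quarter note
Duration = 3 × 60000 / 163 = 180000 / 163
= 1104.3 ms


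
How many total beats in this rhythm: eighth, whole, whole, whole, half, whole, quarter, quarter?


Step by step:
Beat values:
  eighth = 0.5 beats
  whole = 4 beats
  whole = 4 beats
  whole = 4 beats
  half = 2 beats
  whole = 4 beats
  quarter = 1 beat
  quarter = 1 beat
Sum = 0.5 + 4 + 4 + 4 + 2 + 4 + 1 + 1
= 20.5 beats


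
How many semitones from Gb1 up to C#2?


Reasoning:
Absolute semitone position = octave×12 + chromatic position
Gb1: 1×12 + 6 = 18
C#2: 2×12 + 1 = 25
Difference = 25 - 18 = 7
= 7 semitones


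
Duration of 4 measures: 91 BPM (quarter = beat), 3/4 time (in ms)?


Solution.
Quarter-note beat duration = 60000 / 91 ms
Beats per measure (3/4) = 3
One measure = 3 × 60000 / 91 = 180000 / 91 ms
4 measures = 4 × 180000 / 91 = 720000 / 91
= 7912.1 ms


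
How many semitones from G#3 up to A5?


Step by step:
Absolute semitone position = octave×12 + chromatic position
G#3: 3×12 + 8 = 44
A5: 5×12 + 9 = 69
Difference = 69 - 44 = 25
= 25 semitones


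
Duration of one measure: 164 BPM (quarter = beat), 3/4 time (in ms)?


Reasoning:
Quarter-note beat duration = 60000 / 164 ms
Beats per measure (3/4) = 3
One measure = 3 × 60000 / 164 = 180000 / 164 ms
= 1097.6 ms


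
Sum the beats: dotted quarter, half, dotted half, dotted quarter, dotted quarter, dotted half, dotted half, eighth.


Beat values:
  dotted quarter = 1.5 beats
  half = 2 beats
  dotted half = 3 beats
  dotted quarter = 1.5 beats
  dotted quarter = 1.5 beats
  dotted half = 3 beats
  dotted half = 3 beats
  eighth = 0.5 beats
Sum = 1.5 + 2 + 3 + 1.5 + 1.5 + 3 + 3 + 0.5
= 16 beats


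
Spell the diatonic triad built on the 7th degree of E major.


E major scale: E F# G# A B C# D#
Diatonic triad on degree 7 stacks scale notes 7, 2, 4: D# F# A
D#→F# = 3 semitones; D#→A = 6 semitones → diminished triad
= D# F# A (diminished)


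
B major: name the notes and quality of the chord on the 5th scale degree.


Let's work it out.
B major scale: B C# D# E F# G# A#
Diatonic triad on degree 5 stacks scale notes 5, 7, 2: F# A# C#
F#→A# = 4 semitones; F#→C# = 7 semitones → major triad
= F# A# C# (major)


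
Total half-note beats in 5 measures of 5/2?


Working:
Time signature 5/2: the bottom number 2 means the half note gets one count
The top number 5 means 5 half-note beats per measure
Total = 5 × 5 measures
= 25 half-note beats


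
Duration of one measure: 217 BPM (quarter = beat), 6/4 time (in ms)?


Working:
Quarter-note beat duration = 60000 / 217 ms
Beats per measure (6/4) = 6
One measure = 6 × 60000 / 217 = 360000 / 217 ms
= 1659.0 ms


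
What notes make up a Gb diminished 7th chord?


Solution.
Diminished 7th chord = root + minor 3rd + diminished 5th + diminished 7th
Seventh chords stack in thirds, so the letter names are G-B-D-F
Root: Gb
Minor 3rd above Gb: Bbb
Diminished 5th above Gb: Dbb
Diminished 7th above Gb: Fbb
Chord = Gb Bbb Dbb Fbb


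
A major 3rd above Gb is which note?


Let's work it out.
A 3rd spans 3 letter names, so from G we land on B
A major 3rd = 4 semitones above Gb
Spell B at that pitch: Bb
= Bb


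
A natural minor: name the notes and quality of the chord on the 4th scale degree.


Reasoning:
A natural minor scale: A B C D E F G
Diatonic triad on degree 4 stacks scale notes 4, 6, 1: D F A
D→F = 3 semitones; D→A = 7 semitones → minor triad
= D F A (minor)


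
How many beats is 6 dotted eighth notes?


Base eighth note = 1/2 beats
Dot 1 adds half the previous value: +1/4
One dotted eighth = 1/2 + 1/4 = 3/4
6 of them = 6 × 3/4 = 9/2
= 9/2 beats


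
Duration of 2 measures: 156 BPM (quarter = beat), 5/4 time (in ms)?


Quarter-note beat duration = 60000 / 156 ms
Beats per measure (5/4) = 5
One measure = 5 × 60000 / 156 = 300000 / 156 ms
2 measures = 2 × 300000 / 156 = 600000 / 156
= 3846.2 ms


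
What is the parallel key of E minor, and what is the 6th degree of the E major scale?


Let's work it out.
Parallel keys share the same tonic but differ in mode
E minor → parallel is E major
E major scale: E F# G# A B C# D#
= E major; 6th degree = C#


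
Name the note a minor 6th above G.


Working:
A 6th spans 6 letter names, so from G we land on E
A minor 6th = 8 semitones above G
Spell E at that pitch: Eb
= Eb


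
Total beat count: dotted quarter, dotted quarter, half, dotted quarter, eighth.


Beat values:
  dotted quarter = 1.5 beats
  dotted quarter = 1.5 beats
  half = 2 beats
  dotted quarter = 1.5 beats
  eighth = 0.5 beats
Sum = 1.5 + 1.5 + 2 + 1.5 + 0.5
= 7 beats


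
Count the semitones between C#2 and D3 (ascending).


Working:
Absolute semitone position = octave×12 + chromatic position
C#2: 2×12 + 1 = 25
D3: 3×12 + 2 = 38
Difference = 38 - 25 = 13
= 13 semitones


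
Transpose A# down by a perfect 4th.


Step by step:
perfect 4th: 4 letter names, 5 semitones
Letter: A - 3 → E
Pitch: A# - 5 semitones, spelled as an E → E#
= E#


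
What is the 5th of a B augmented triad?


Augmented triad = root + major 3rd (4 semitones) + augmented 5th (8 semitones)
A triad on B stacks thirds, so the chord tones use letter names B-D-F
Root: B
Major 3rd above B: D#
Augmented 5th above B: F##
The 5th = F##


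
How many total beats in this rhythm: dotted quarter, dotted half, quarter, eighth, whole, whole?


Step by step:
Beat values:
  dotted quarter = 1.5 beats
  dotted half = 3 beats
  quarter = 1 beat
  eighth = 0.5 beats
  whole = 4 beats
  whole = 4 beats
Sum = 1.5 + 3 + 1 + 0.5 + 4 + 4
= 14 beats


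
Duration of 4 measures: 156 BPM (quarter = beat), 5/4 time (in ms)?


Step by step:
Quarter-note beat duration = 60000 / 156 ms
Beats per measure (5/4) = 5
One measure = 5 × 60000 / 156 = 300000 / 156 ms
4 measures = 4 × 300000 / 156 = 1200000 / 156
= 7692.3 ms


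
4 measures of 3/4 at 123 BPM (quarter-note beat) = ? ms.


Quarter-note beat duration = 60000 / 123 ms
Beats per measure (3/4) = 3
One measure = 3 × 60000 / 123 = 180000 / 123 ms
4 measures = 4 × 180000 / 123 = 720000 / 123
= 5853.7 ms


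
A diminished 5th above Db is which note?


A 5th spans 5 letter names, so from D we land on A
A diminished 5th = 6 semitones above Db
Spell A at that pitch: Abb
= Abb


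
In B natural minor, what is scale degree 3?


Natural minor scale pattern: W-H-W-W-H-W-W (2-1-2-2-1-2-2 semitones)
Starting from B:
  B + 2 semitones → C#
  C# + 1 semitone → D
  D + 2 semitones → E
  E + 2 semitones → F#
  F# + 1 semitone → G
  G + 2 semitones → A
  A + 2 semitones → B
Scale: B C# D E F# G A
Degree 3 = D


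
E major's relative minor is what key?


Reasoning:
The relative minor shares the major's key signature and starts on its 6th degree
6th degree = a major 6th above the tonic; a major 6th above E is C#
→ relative minor of E major is C# minor
= C# minor


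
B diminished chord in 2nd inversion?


Let's work it out.
Root position: B D F
2nd inversion: move root and 3rd up an octave
Bass note: F
Notes (bottom to top) = F B D


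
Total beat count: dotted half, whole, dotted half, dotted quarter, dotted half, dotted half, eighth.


Reasoning:
Beat values:
  dotted half = 3 beats
  whole = 4 beats
  dotted half = 3 beats
  dotted quarter = 1.5 beats
  dotted half = 3 beats
  dotted half = 3 beats
  eighth = 0.5 beats
Sum = 3 + 4 + 3 + 1.5 + 3 + 3 + 0.5
= 18 beats


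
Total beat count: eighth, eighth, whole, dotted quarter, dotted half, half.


Working:
Beat values:
  eighth = 0.5 beats
  eighth = 0.5 beats
  whole = 4 beats
  dotted quarter = 1.5 beats
  dotted half = 3 beats
  half = 2 beats
Sum = 0.5 + 0.5 + 4 + 1.5 + 3 + 2
= 11.5 beats


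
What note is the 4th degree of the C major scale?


Reasoning:
Major scale pattern: W-W-H-W-W-W-H (2-2-1-2-2-2-1 semitones)
Starting from C:
  C + 2 semitones → D
  D + 2 semitones → E
  E + 1 semitone → F
  F + 2 semitones → G
  G + 2 semitones → A
  A + 2 semitones → B
  B + 1 semitone → C
Scale: C D E F G A B
Degree 4 = F


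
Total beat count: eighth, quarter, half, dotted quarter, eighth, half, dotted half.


Let's work it out.
Beat values:
  eighth = 0.5 beats
  quarter = 1 beat
  half = 2 beats
  dotted quarter = 1.5 beats
  eighth = 0.5 beats
  half = 2 beats
  dotted half = 3 beats
Sum = 0.5 + 1 + 2 + 1.5 + 0.5 + 2 + 3
= 10.5 beats


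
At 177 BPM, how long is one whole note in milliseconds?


One quarter-note beat = 60000 / BPM = 60000 / 177 ms
Whole note = 4 × quarter note
Duration = 4 × 60000 / 177 = 240000 / 177
= 1355.9 ms


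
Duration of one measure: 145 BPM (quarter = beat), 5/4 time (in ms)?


Solution.
Quarter-note beat duration = 60000 / 145 ms
Beats per measure (5/4) = 5
One measure = 5 × 60000 / 145 = 300000 / 145 ms
= 2069.0 ms


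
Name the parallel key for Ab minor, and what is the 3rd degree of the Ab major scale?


Reasoning:
Parallel keys share the same tonic but differ in mode
Ab minor → parallel is Ab major
Ab major scale: Ab Bb C Db Eb F G
= Ab major; 3rd degree = C


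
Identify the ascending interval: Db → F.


Letter names: D → F spans 3 letter names → a 3rd
Semitones: Db → F = 4 half-steps
A 3rd of 4 semitones is a major 3rd
= major 3rd


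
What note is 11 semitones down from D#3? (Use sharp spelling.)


Solution.
D#3: chromatic position 3 in octave 3 → absolute = 3×12 + 3 = 39
Transpose down 11: 39 - 11 = 28
28 = 2×12 + 4 → E in octave 2
Result = E2


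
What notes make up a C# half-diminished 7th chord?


Half-diminished 7th chord = root + minor 3rd + diminished 5th + minor 7th
Seventh chords stack in thirds, so the letter names are C-E-G-B
Root: C#
Minor 3rd above C#: E
Diminished 5th above C#: G
Minor 7th above C#: B
Chord = C# E G B


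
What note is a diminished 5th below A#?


Step by step:
A 5th spans 5 letter names, so from A we land on D
A diminished 5th = 6 semitones below A#
Spell D at that pitch: D##
= D##


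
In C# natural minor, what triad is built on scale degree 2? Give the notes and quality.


Let's work it out.
C# natural minor scale: C# D# E F# G# A B
Diatonic triad on degree 2 stacks scale notes 2, 4, 6: D# F# A
D#→F# = 3 semitones; D#→A = 6 semitones → diminished triad
= D# F# A (diminished)


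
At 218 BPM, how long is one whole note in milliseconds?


Working:
One quarter-note beat = 60000 / BPM = 60000 / 218 ms
Whole note = 4 × quarter note
Duration = 4 × 60000 / 218 = 240000 / 218
= 1100.9 ms


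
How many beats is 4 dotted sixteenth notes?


Working:
Base sixteenth note = 1/4 beats
Dot 1 adds half the previous value: +1/8
One dotted sixteenth = 1/4 + 1/8 = 3/8
4 of them = 4 × 3/8 = 3/2
= 3/2 beats


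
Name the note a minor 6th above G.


Solution.
A 6th spans 6 letter names, so from G we land on E
A minor 6th = 8 semitones above G
Spell E at that pitch: Eb
= Eb


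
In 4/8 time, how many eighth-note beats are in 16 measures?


Reasoning:
Time signature 4/8: the bottom number 8 means the eighth note gets one count
The top number 4 means 4 eighth-note beats per measure
Total = 4 × 16 measures
= 64 eighth-note beats


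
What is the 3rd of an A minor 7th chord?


Working:
Minor 7th chord = root + minor 3rd + perfect 5th + minor 7th
Seventh chords stack in thirds, so the letter names are A-C-E-G
Root: A
Minor 3rd above A: C
Perfect 5th above A: E
Minor 7th above A: G
The 3rd = C


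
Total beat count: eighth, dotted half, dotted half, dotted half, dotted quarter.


Working:
Beat values:
  eighth = 0.5 beats
  dotted half = 3 beats
  dotted half = 3 beats
  dotted half = 3 beats
  dotted quarter = 1.5 beats
Sum = 0.5 + 3 + 3 + 3 + 1.5
= 11 beats


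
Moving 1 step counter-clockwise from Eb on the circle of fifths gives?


Each counter-clockwise step moves down a perfect 5th (= up a perfect 4th)
From Eb: Eb → Ab
= Ab


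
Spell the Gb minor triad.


Reasoning:
Minor triad = root + minor 3rd (3 semitones) + perfect 5th (7 semitones)
A triad on Gb stacks thirds, so the chord tones use letter names G-B-D
Root: Gb
Minor 3rd above Gb: Bbb
Perfect 5th above Gb: Db
Chord = Gb Bbb Db


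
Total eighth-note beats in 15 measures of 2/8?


Working:
Time signature 2/8: the bottom number 8 means the eighth note gets one count
The top number 2 means 2 eighth-note beats per measure
Total = 2 × 15 measures
= 30 eighth-note beats


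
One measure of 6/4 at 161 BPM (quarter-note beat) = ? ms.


Quarter-note beat duration = 60000 / 161 ms
Beats per measure (6/4) = 6
One measure = 6 × 60000 / 161 = 360000 / 161 ms
= 2236.0 ms


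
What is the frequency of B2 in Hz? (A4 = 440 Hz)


Step by step:
f = 440 × 2^(n/12) where n = semitones from A4
B2: -22 semitones from A4
f = 440 × 2^(-22/12)
f = 123.47 Hz


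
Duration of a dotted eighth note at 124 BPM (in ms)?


Solution.
One quarter-note beat = 60000 / BPM = 60000 / 124 ms
Dotted eighth note = 3/4 × quarter note
Duration = 3/4 × 60000 / 124 = 45000 / 124
= 362.9 ms


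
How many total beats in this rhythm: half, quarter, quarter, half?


Solution.
Beat values:
  half = 2 beats
  quarter = 1 beat
  quarter = 1 beat
  half = 2 beats
Sum = 2 + 1 + 1 + 2
= 6 beats


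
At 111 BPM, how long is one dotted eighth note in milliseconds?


Solution.
One quarter-note beat = 60000 / BPM = 60000 / 111 ms
Dotted eighth note = 3/4 × quarter note
Duration = 3/4 × 60000 / 111 = 45000 / 111
= 405.4 ms


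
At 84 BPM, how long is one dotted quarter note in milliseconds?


Reasoning:
One quarter-note beat = 60000 / BPM = 60000 / 84 ms
Dotted quarter note = 3/2 × quarter note
Duration = 3/2 × 60000 / 84 = 90000 / 84
= 1071.4 ms


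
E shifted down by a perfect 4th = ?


Let's work it out.
perfect 4th: 4 letter names, 5 semitones
Letter: E - 3 → B
Pitch: E - 5 semitones, spelled as a B → B
= B


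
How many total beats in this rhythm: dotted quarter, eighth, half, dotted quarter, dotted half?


Beat values:
  dotted quarter = 1.5 beats
  eighth = 0.5 beats
  half = 2 beats
  dotted quarter = 1.5 beats
  dotted half = 3 beats
Sum = 1.5 + 0.5 + 2 + 1.5 + 3
= 8.5 beats


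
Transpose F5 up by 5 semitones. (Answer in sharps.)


Working:
F5: chromatic position 5 in octave 5 → absolute = 5×12 + 5 = 65
Transpose up 5: 65 + 5 = 70
70 = 5×12 + 10 → A# in octave 5
Result = A#5


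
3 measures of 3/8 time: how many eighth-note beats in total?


Time signature 3/8: the bottom number 8 means the eighth note gets one count
The top number 3 means 3 eighth-note beats per measure
Total = 3 × 3 measures
= 9 eighth-note beats


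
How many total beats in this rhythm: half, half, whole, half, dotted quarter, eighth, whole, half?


Let's work it out.
Beat values:
  half = 2 beats
  half = 2 beats
  whole = 4 beats
  half = 2 beats
  dotted quarter = 1.5 beats
  eighth = 0.5 beats
  whole = 4 beats
  half = 2 beats
Sum = 2 + 2 + 4 + 2 + 1.5 + 0.5 + 4 + 2
= 18 beats


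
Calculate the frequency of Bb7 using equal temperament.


Step by step:
f = 440 × 2^(n/12) where n = semitones from A4
Bb7: 37 semitones from A4
f = 440 × 2^(37/12)
f = 3729.31 Hz


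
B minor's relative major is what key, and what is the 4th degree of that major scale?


Reasoning:
The relative major shares the key signature and is a minor 3rd above the minor tonic
A minor 3rd above B is D
→ relative major of B minor is D major
D major scale: D E F# G A B C#
= D major; 4th degree = G


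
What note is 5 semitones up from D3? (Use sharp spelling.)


D3: chromatic position 2 in octave 3 → absolute = 3×12 + 2 = 38
Transpose up 5: 38 + 5 = 43
43 = 3×12 + 7 → G in octave 3
Result = G3


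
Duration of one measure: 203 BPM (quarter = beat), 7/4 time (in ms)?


Working:
Quarter-note beat duration = 60000 / 203 ms
Beats per measure (7/4) = 7
One measure = 7 × 60000 / 203 = 420000 / 203 ms
= 2069.0 ms


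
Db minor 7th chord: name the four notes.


Reasoning:
Minor 7th chord = root + minor 3rd + perfect 5th + minor 7th
Seventh chords stack in thirds, so the letter names are D-F-A-C
Root: Db
Minor 3rd above Db: Fb
Perfect 5th above Db: Ab
Minor 7th above Db: Cb
Chord = Db Fb Ab Cb


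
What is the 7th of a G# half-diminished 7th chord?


Step by step:
Half-diminished 7th chord = root + minor 3rd + diminished 5th + minor 7th
Seventh chords stack in thirds, so the letter names are G-B-D-F
Root: G#
Minor 3rd above G#: B
Diminished 5th above G#: D
Minor 7th above G#: F#
The 7th = F#


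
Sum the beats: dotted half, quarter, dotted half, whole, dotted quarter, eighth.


Beat values:
  dotted half = 3 beats
  quarter = 1 beat
  dotted half = 3 beats
  whole = 4 beats
  dotted quarter = 1.5 beats
  eighth = 0.5 beats
Sum = 3 + 1 + 3 + 4 + 1.5 + 0.5
= 13 beats


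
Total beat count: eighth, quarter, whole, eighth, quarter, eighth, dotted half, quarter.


Reasoning:
Beat values:
  eighth = 0.5 beats
  quarter = 1 beat
  whole = 4 beats
  eighth = 0.5 beats
  quarter = 1 beat
  eighth = 0.5 beats
  dotted half = 3 beats
  quarter = 1 beat
Sum = 0.5 + 1 + 4 + 0.5 + 1 + 0.5 + 3 + 1
= 11.5 beats


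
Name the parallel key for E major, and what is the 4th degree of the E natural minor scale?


Step by step:
Parallel keys share the same tonic but differ in mode
E major → parallel is E minor
E natural minor scale: E F# G A B C D
= E minor; 4th degree = A


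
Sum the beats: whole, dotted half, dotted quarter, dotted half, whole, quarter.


Working:
Beat values:
  whole = 4 beats
  dotted half = 3 beats
  dotted quarter = 1.5 beats
  dotted half = 3 beats
  whole = 4 beats
  quarter = 1 beat
Sum = 4 + 3 + 1.5 + 3 + 4 + 1
= 16.5 beats


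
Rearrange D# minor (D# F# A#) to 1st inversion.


Let's work it out.
Root position: D# F# A#
1st inversion: move root up an octave
Bass note: F#
Notes (bottom to top) = F# A# D#


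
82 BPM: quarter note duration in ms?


One quarter-note beat = 60000 / BPM = 60000 / 82 ms
Duration = 60000 / 82
= 731.7 ms


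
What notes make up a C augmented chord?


Solution.
Augmented triad = root + major 3rd (4 semitones) + augmented 5th (8 semitones)
A triad on C stacks thirds, so the chord tones use letter names C-E-G
Root: C
Major 3rd above C: E
Augmented 5th above C: G#
Chord = C E G#


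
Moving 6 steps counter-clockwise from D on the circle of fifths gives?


Each counter-clockwise step moves down a perfect 5th (= up a perfect 4th)
From D: D → G → C → F → Bb → Eb → Ab
= Ab


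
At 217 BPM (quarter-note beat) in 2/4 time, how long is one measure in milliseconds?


Working:
Quarter-note beat duration = 60000 / 217 ms
Beats per measure (2/4) = 2
One measure = 2 × 60000 / 217 = 120000 / 217 ms
= 553.0 ms


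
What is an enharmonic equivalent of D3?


Enharmonic notes sound the same pitch but are spelled with different letter names
D and Ebb name the same pitch class
= Ebb3


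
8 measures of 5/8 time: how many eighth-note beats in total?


Step by step:
Time signature 5/8: the bottom number 8 means the eighth note gets one count
The top number 5 means 5 eighth-note beats per measure
Total = 5 × 8 measures
= 40 eighth-note beats


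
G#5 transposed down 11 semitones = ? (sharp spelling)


Step by step:
G#5: chromatic position 8 in octave 5 → absolute = 5×12 + 8 = 68
Transpose down 11: 68 - 11 = 57
57 = 4×12 + 9 → A in octave 4
Result = A4


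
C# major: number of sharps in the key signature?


Sharp major keys follow the circle of fifths: C(0), G(1), D(2), A(3), E(4), B(5), F#(6), C#(7)
C# major has 7 sharps
Order of sharps: F# C# G# D# A# E# B# → first 7: F#, C#, G#, D#, A#, E#, B#
= 7 sharps


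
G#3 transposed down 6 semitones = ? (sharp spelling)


G#3: chromatic position 8 in octave 3 → absolute = 3×12 + 8 = 44
Transpose down 6: 44 - 6 = 38
38 = 3×12 + 2 → D in octave 3
Result = D3


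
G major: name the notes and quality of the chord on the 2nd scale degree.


Reasoning:
G major scale: G A B C D E F#
Diatonic triad on degree 2 stacks scale notes 2, 4, 6: A C E
A→C = 3 semitones; A→E = 7 semitones → minor triad
= A C E (minor)


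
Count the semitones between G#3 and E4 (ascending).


Absolute semitone position = octave×12 + chromatic position
G#3: 3×12 + 8 = 44
E4: 4×12 + 4 = 52
Difference = 52 - 44 = 8
= 8 semitones


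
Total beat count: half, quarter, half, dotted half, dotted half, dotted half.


Solution.
Beat values:
  half = 2 beats
  quarter = 1 beat
  half = 2 beats
  dotted half = 3 beats
  dotted half = 3 beats
  dotted half = 3 beats
Sum = 2 + 1 + 2 + 3 + 3 + 3
= 14 beats


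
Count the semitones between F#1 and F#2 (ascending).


Working:
Absolute semitone position = octave×12 + chromatic position
F#1: 1×12 + 6 = 18
F#2: 2×12 + 6 = 30
Difference = 30 - 18 = 12
= 12 semitones


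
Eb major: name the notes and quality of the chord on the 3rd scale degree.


Working:
Eb major scale: Eb F G Ab Bb C D
Diatonic triad on degree 3 stacks scale notes 3, 5, 7: G Bb D
G→Bb = 3 semitones; G→D = 7 semitones → minor triad
= G Bb D (minor)


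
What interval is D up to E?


Working:
Letter names: D → E spans 2 letter names → a 2nd
Semitones: D → E = 2 half-steps
A 2nd of 2 semitones is a major 2nd
= major 2nd


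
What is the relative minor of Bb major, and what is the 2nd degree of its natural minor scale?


Step by step:
The relative minor shares the major's key signature and starts on its 6th degree
6th degree = a major 6th above the tonic; a major 6th above Bb is G
→ relative minor of Bb major is G minor
G natural minor scale: G A Bb C D Eb F
= G minor; 2nd degree = A


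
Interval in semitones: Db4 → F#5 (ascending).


Step by step:
Absolute semitone position = octave×12 + chromatic position
Db4: 4×12 + 1 = 49
F#5: 5×12 + 6 = 66
Difference = 66 - 49 = 17
= 17 semitones


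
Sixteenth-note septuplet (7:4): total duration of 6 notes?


Step by step:
Septuplet: 7 notes occupy the space of 4 sixteenth notes
Space = 4 × 1/4 = 1 beat
Each septuplet note = 1 / 7 = 1/7 beats
6 notes = 6 × 1/7 = 6/7
= 6/7 beats


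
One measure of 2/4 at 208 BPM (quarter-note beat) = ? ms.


Working:
Quarter-note beat duration = 60000 / 208 ms
Beats per measure (2/4) = 2
One measure = 2 × 60000 / 208 = 120000 / 208 ms
= 576.9 ms


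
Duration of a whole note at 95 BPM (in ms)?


Solution.
One quarter-note beat = 60000 / BPM = 60000 / 95 ms
Whole note = 4 × quarter note
Duration = 4 × 60000 / 95 = 240000 / 95
= 2526.3 ms


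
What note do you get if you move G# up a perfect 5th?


Step by step:
perfect 5th: 5 letter names, 7 semitones
Letter: G + 4 → D
Pitch: G# + 7 semitones, spelled as a D → D#
= D#


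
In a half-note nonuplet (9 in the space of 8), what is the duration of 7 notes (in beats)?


Nonuplet: 9 notes occupy the space of 8 half notes
Space = 8 × 2 = 16 beats
Each nonuplet note = 16 / 9 = 16/9 beats
7 notes = 7 × 16/9 = 112/9
= 112/9 beats


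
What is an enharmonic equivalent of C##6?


Step by step:
Enharmonic notes sound the same pitch but are spelled with different letter names
C## and D name the same pitch class
= D6


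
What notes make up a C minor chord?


Working:
Minor triad = root + minor 3rd (3 semitones) + perfect 5th (7 semitones)
A triad on C stacks thirds, so the chord tones use letter names C-E-G
Root: C
Minor 3rd above C: Eb
Perfect 5th above C: G
Chord = C Eb G


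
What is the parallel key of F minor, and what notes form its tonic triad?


Step by step:
Parallel keys share the same tonic but differ in mode
F minor → parallel is F major
Tonic triad of F major = F A C
= F major; triad = F A C


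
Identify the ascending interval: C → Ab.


Reasoning:
Letter names: C → A spans 6 letter names → a 6th
Semitones: C → Ab = 8 half-steps
A 6th of 8 semitones is a minor 6th
= minor 6th


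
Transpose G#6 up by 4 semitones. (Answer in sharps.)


Reasoning:
G#6: chromatic position 8 in octave 6 → absolute = 6×12 + 8 = 80
Transpose up 4: 80 + 4 = 84
84 = 7×12 + 0 → C in octave 7
Result = C7


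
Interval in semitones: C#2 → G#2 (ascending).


Step by step:
Absolute semitone position = octave×12 + chromatic position
C#2: 2×12 + 1 = 25
G#2: 2×12 + 8 = 32
Difference = 32 - 25 = 7
= 7 semitones


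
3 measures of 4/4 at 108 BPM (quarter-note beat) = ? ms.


Step by step:
Quarter-note beat duration = 60000 / 108 ms
Beats per measure (4/4) = 4
One measure = 4 × 60000 / 108 = 240000 / 108 ms
3 measures = 3 × 240000 / 108 = 720000 / 108
= 6666.7 ms


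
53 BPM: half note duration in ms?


Reasoning:
One quarter-note beat = 60000 / BPM = 60000 / 53 ms
Half note = 2 × quarter note
Duration = 2 × 60000 / 53 = 120000 / 53
= 2264.2 ms


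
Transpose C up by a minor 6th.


Working:
minor 6th: 6 letter names, 8 semitones
Letter: C + 5 → A
Pitch: C + 8 semitones, spelled as an A → Ab
= Ab


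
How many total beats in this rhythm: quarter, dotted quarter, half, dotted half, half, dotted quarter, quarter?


Solution.
Beat values:
  quarter = 1 beat
  dotted quarter = 1.5 beats
  half = 2 beats
  dotted half = 3 beats
  half = 2 beats
  dotted quarter = 1.5 beats
  quarter = 1 beat
Sum = 1 + 1.5 + 2 + 3 + 2 + 1.5 + 1
= 12 beats


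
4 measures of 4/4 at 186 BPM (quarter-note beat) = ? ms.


Quarter-note beat duration = 60000 / 186 ms
Beats per measure (4/4) = 4
One measure = 4 × 60000 / 186 = 240000 / 186 ms
4 measures = 4 × 240000 / 186 = 960000 / 186
= 5161.3 ms


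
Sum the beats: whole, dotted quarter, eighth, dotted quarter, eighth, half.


Solution.
Beat values:
  whole = 4 beats
  dotted quarter = 1.5 beats
  eighth = 0.5 beats
  dotted quarter = 1.5 beats
  eighth = 0.5 beats
  half = 2 beats
Sum = 4 + 1.5 + 0.5 + 1.5 + 0.5 + 2
= 10 beats


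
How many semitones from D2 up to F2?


Step by step:
Absolute semitone position = octave×12 + chromatic position
D2: 2×12 + 2 = 26
F2: 2×12 + 5 = 29
Difference = 29 - 26 = 3
= 3 semitones


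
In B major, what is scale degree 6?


Let's work it out.
Major scale pattern: W-W-H-W-W-W-H (2-2-1-2-2-2-1 semitones)
Starting from B:
  B + 2 semitones → C#
  C# + 2 semitones → D#
  D# + 1 semitone → E
  E + 2 semitones → F#
  F# + 2 semitones → G#
  G# + 2 semitones → A#
  A# + 1 semitone → B
Scale: B C# D# E F# G# A#
Degree 6 = G#


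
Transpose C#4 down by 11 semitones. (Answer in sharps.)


C#4: chromatic position 1 in octave 4 → absolute = 4×12 + 1 = 49
Transpose down 11: 49 - 11 = 38
38 = 3×12 + 2 → D in octave 3
Result = D3


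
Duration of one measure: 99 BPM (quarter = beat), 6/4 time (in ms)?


Quarter-note beat duration = 60000 / 99 ms
Beats per measure (6/4) = 6
One measure = 6 × 60000 / 99 = 360000 / 99 ms
= 3636.4 ms


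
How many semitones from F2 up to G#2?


Reasoning:
Absolute semitone position = octave×12 + chromatic position
F2: 2×12 + 5 = 29
G#2: 2×12 + 8 = 32
Difference = 32 - 29 = 3
= 3 semitones


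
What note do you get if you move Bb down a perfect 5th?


Solution.
perfect 5th: 5 letter names, 7 semitones
Letter: B - 4 → E
Pitch: Bb - 7 semitones, spelled as an E → Eb
= Eb


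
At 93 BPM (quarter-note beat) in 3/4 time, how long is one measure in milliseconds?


Quarter-note beat duration = 60000 / 93 ms
Beats per measure (3/4) = 3
One measure = 3 × 60000 / 93 = 180000 / 93 ms
= 1935.5 ms


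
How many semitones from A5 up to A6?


Working:
Absolute semitone position = octave×12 + chromatic position
A5: 5×12 + 9 = 69
A6: 6×12 + 9 = 81
Difference = 81 - 69 = 12
= 12 semitones


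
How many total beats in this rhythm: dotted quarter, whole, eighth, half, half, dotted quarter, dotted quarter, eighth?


Beat values:
  dotted quarter = 1.5 beats
  whole = 4 beats
  eighth = 0.5 beats
  half = 2 beats
  half = 2 beats
  dotted quarter = 1.5 beats
  dotted quarter = 1.5 beats
  eighth = 0.5 beats
Sum = 1.5 + 4 + 0.5 + 2 + 2 + 1.5 + 1.5 + 0.5
= 13.5 beats


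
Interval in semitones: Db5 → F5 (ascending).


Solution.
Absolute semitone position = octave×12 + chromatic position
Db5: 5×12 + 1 = 61
F5: 5×12 + 5 = 65
Difference = 65 - 61 = 4
= 4 semitones


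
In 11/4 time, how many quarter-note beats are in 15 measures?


Time signature 11/4: the bottom number 4 means the quarter note gets one count
The top number 11 means 11 quarter-note beats per measure
Total = 11 × 15 measures
= 165 quarter-note beats


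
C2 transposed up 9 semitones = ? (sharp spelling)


Working:
C2: chromatic position 0 in octave 2 → absolute = 2×12 + 0 = 24
Transpose up 9: 24 + 9 = 33
33 = 2×12 + 9 → A in octave 2
Result = A2


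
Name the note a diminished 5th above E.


Reasoning:
A 5th spans 5 letter names, so from E we land on B
A diminished 5th = 6 semitones above E
Spell B at that pitch: Bb
= Bb


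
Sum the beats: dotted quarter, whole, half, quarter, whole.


Beat values:
  dotted quarter = 1.5 beats
  whole = 4 beats
  half = 2 beats
  quarter = 1 beat
  whole = 4 beats
Sum = 1.5 + 4 + 2 + 1 + 4
= 12.5 beats


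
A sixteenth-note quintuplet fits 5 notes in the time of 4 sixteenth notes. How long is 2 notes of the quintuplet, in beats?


Quintuplet: 5 notes occupy the space of 4 sixteenth notes
Space = 4 × 1/4 = 1 beat
Each quintuplet note = 1 / 5 = 1/5 beats
2 notes = 2 × 1/5 = 2/5
= 2/5 beats


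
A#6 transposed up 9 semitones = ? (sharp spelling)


Step by step:
A#6: chromatic position 10 in octave 6 → absolute = 6×12 + 10 = 82
Transpose up 9: 82 + 9 = 91
91 = 7×12 + 7 → G in octave 7
Result = G7


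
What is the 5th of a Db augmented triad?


Reasoning:
Augmented triad = root + major 3rd (4 semitones) + augmented 5th (8 semitones)
A triad on Db stacks thirds, so the chord tones use letter names D-F-A
Root: Db
Major 3rd above Db: F
Augmented 5th above Db: A
The 5th = A


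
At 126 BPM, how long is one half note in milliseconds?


One quarter-note beat = 60000 / BPM = 60000 / 126 ms
Half note = 2 × quarter note
Duration = 2 × 60000 / 126 = 120000 / 126
= 952.4 ms


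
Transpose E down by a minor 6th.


Step by step:
minor 6th: 6 letter names, 8 semitones
Letter: E - 5 → G
Pitch: E - 8 semitones, spelled as a G → G#
= G#


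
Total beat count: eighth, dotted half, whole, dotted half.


Solution.
Beat values:
  eighth = 0.5 beats
  dotted half = 3 beats
  whole = 4 beats
  dotted half = 3 beats
Sum = 0.5 + 3 + 4 + 3
= 10.5 beats


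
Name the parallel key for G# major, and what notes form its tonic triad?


Parallel keys share the same tonic but differ in mode
G# major → parallel is G# minor
Tonic triad of G# minor = G# B D#
= G# minor; triad = G# B D#


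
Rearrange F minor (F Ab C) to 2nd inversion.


Root position: F Ab C
2nd inversion: move root and 3rd up an octave
Bass note: C
Notes (bottom to top) = C F Ab


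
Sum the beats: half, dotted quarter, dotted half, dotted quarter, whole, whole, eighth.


Step by step:
Beat values:
  half = 2 beats
  dotted quarter = 1.5 beats
  dotted half = 3 beats
  dotted quarter = 1.5 beats
  whole = 4 beats
  whole = 4 beats
  eighth = 0.5 beats
Sum = 2 + 1.5 + 3 + 1.5 + 4 + 4 + 0.5
= 16.5 beats


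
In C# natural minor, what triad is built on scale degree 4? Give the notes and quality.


Reasoning:
C# natural minor scale: C# D# E F# G# A B
Diatonic triad on degree 4 stacks scale notes 4, 6, 1: F# A C#
F#→A = 3 semitones; F#→C# = 7 semitones → minor triad
= F# A C# (minor)


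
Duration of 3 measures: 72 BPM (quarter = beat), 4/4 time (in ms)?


Step by step:
Quarter-note beat duration = 60000 / 72 ms
Beats per measure (4/4) = 4
One measure = 4 × 60000 / 72 = 240000 / 72 ms
3 measures = 3 × 240000 / 72 = 720000 / 72
= 10000.0 ms


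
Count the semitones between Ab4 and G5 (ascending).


Step by step:
Absolute semitone position = octave×12 + chromatic position
Ab4: 4×12 + 8 = 56
G5: 5×12 + 7 = 67
Difference = 67 - 56 = 11
= 11 semitones


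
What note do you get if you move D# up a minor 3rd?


Working:
minor 3rd: 3 letter names, 3 semitones
Letter: D + 2 → F
Pitch: D# + 3 semitones, spelled as an F → F#
= F#


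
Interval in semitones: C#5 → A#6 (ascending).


Absolute semitone position = octave×12 + chromatic position
C#5: 5×12 + 1 = 61
A#6: 6×12 + 10 = 82
Difference = 82 - 61 = 21
= 21 semitones


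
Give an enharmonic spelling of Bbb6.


Solution.
Enharmonic notes sound the same pitch but are spelled with different letter names
Bbb and A name the same pitch class
= A6


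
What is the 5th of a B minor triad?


Step by step:
Minor triad = root + minor 3rd (3 semitones) + perfect 5th (7 semitones)
A triad on B stacks thirds, so the chord tones use letter names B-D-F
Root: B
Minor 3rd above B: D
Perfect 5th above B: F#
The 5th = F#


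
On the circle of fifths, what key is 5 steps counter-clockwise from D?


Let's work it out.
Each counter-clockwise step moves down a perfect 5th (= up a perfect 4th)
From D: D → G → C → F → Bb → Eb
= Eb


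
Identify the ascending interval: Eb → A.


Reasoning:
Letter names: E → A spans 4 letter names → a 4th
Semitones: Eb → A = 6 half-steps
A 4th of 6 semitones is an augmented 4th
= augmented 4th


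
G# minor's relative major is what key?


The relative major shares the key signature and is a minor 3rd above the minor tonic
A minor 3rd above G# is B
→ relative major of G# minor is B major
= B major


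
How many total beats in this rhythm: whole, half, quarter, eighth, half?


Let's work it out.
Beat values:
  whole = 4 beats
  half = 2 beats
  quarter = 1 beat
  eighth = 0.5 beats
  half = 2 beats
Sum = 4 + 2 + 1 + 0.5 + 2
= 9.5 beats


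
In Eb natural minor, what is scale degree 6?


Let's work it out.
Natural minor scale pattern: W-H-W-W-H-W-W (2-1-2-2-1-2-2 semitones)
Starting from Eb:
  Eb + 2 semitones → F
  F + 1 semitone → Gb
  Gb + 2 semitones → Ab
  Ab + 2 semitones → Bb
  Bb + 1 semitone → Cb
  Cb + 2 semitones → Db
  Db + 2 semitones → Eb
Scale: Eb F Gb Ab Bb Cb Db
Degree 6 = Cb


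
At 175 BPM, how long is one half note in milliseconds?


Step by step:
One quarter-note beat = 60000 / BPM = 60000 / 175 ms
Half note = 2 × quarter note
Duration = 2 × 60000 / 175 = 120000 / 175
= 685.7 ms


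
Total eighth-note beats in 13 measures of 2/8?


Solution.
Time signature 2/8: the bottom number 8 means the eighth note gets one count
The top number 2 means 2 eighth-note beats per measure
Total = 2 × 13 measures
= 26 eighth-note beats


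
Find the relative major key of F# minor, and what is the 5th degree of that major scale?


Reasoning:
The relative major shares the key signature and is a minor 3rd above the minor tonic
A minor 3rd above F# is A
→ relative major of F# minor is A major
A major scale: A B C# D E F# G#
= A major; 5th degree = E


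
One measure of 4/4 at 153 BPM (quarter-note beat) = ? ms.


Quarter-note beat duration = 60000 / 153 ms
Beats per measure (4/4) = 4
One measure = 4 × 60000 / 153 = 240000 / 153 ms
= 1568.6 ms


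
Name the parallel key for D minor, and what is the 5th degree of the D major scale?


Working:
Parallel keys share the same tonic but differ in mode
D minor → parallel is D major
D major scale: D E F# G A B C#
= D major; 5th degree = A


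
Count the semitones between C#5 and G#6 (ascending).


Reasoning:
Absolute semitone position = octave×12 + chromatic position
C#5: 5×12 + 1 = 61
G#6: 6×12 + 8 = 80
Difference = 80 - 61 = 19
= 19 semitones


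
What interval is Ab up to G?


Working:
Letter names: A → G spans 7 letter names → a 7th
Semitones: Ab → G = 11 half-steps
A 7th of 11 semitones is a major 7th
= major 7th


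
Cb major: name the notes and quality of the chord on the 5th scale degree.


Let's work it out.
Cb major scale: Cb Db Eb Fb Gb Ab Bb
Diatonic triad on degree 5 stacks scale notes 5, 7, 2: Gb Bb Db
Gb→Bb = 4 semitones; Gb→Db = 7 semitones → major triad
= Gb Bb Db (major)


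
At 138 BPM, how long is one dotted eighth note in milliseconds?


One quarter-note beat = 60000 / BPM = 60000 / 138 ms
Dotted eighth note = 3/4 × quarter note
Duration = 3/4 × 60000 / 138 = 45000 / 138
= 326.1 ms


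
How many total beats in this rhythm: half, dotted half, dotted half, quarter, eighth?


Solution.
Beat values:
  half = 2 beats
  dotted half = 3 beats
  dotted half = 3 beats
  quarter = 1 beat
  eighth = 0.5 beats
Sum = 2 + 3 + 3 + 1 + 0.5
= 9.5 beats


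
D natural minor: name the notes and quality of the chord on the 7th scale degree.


Solution.
D natural minor scale: D E F G A Bb C
Diatonic triad on degree 7 stacks scale notes 7, 2, 4: C E G
C→E = 4 semitones; C→G = 7 semitones → major triad
= C E G (major)


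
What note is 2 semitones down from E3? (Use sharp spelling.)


E3: chromatic position 4 in octave 3 → absolute = 3×12 + 4 = 40
Transpose down 2: 40 - 2 = 38
38 = 3×12 + 2 → D in octave 3
Result = D3


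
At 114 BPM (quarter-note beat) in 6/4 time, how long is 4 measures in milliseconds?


Step by step:
Quarter-note beat duration = 60000 / 114 ms
Beats per measure (6/4) = 6
One measure = 6 × 60000 / 114 = 360000 / 114 ms
4 measures = 4 × 360000 / 114 = 1440000 / 114
= 12631.6 ms


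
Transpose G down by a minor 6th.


minor 6th: 6 letter names, 8 semitones
Letter: G - 5 → B
Pitch: G - 8 semitones, spelled as a B → B
= B


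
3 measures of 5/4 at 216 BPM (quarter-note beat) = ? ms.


Quarter-note beat duration = 60000 / 216 ms
Beats per measure (5/4) = 5
One measure = 5 × 60000 / 216 = 300000 / 216 ms
3 measures = 3 × 300000 / 216 = 900000 / 216
= 4166.7 ms


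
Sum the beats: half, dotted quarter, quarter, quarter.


Working:
Beat values:
  half = 2 beats
  dotted quarter = 1.5 beats
  quarter = 1 beat
  quarter = 1 beat
Sum = 2 + 1.5 + 1 + 1
= 5.5 beats


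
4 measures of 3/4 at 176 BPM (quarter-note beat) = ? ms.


Reasoning:
Quarter-note beat duration = 60000 / 176 ms
Beats per measure (3/4) = 3
One measure = 3 × 60000 / 176 = 180000 / 176 ms
4 measures = 4 × 180000 / 176 = 720000 / 176
= 4090.9 ms


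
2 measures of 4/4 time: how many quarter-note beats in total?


Time signature 4/4: the bottom number 4 means the quarter note gets one count
The top number 4 means 4 quarter-note beats per measure
Total = 4 × 2 measures
= 8 quarter-note beats


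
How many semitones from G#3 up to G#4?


Absolute semitone position = octave×12 + chromatic position
G#3: 3×12 + 8 = 44
G#4: 4×12 + 8 = 56
Difference = 56 - 44 = 12
= 12 semitones


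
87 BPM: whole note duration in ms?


Step by step:
One quarter-note beat = 60000 / BPM = 60000 / 87 ms
Whole note = 4 × quarter note
Duration = 4 × 60000 / 87 = 240000 / 87
= 2758.6 ms
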